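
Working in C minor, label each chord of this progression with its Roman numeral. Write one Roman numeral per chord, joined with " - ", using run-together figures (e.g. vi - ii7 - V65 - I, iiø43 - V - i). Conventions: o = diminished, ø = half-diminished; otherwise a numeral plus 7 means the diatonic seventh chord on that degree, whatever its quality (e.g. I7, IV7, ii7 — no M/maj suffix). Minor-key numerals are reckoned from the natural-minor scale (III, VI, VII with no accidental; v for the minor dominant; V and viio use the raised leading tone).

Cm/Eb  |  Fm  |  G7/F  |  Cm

Cm/Eb: root C is the tonic; minor triad there is i6.
Fm has root F, degree 4 in C minor, so iv.
G7/F: dominant seventh chord on G = scale degree 5 → V42.
Cm: minor triad on C = scale degree 1 → i.

i6 - iv - V42 - i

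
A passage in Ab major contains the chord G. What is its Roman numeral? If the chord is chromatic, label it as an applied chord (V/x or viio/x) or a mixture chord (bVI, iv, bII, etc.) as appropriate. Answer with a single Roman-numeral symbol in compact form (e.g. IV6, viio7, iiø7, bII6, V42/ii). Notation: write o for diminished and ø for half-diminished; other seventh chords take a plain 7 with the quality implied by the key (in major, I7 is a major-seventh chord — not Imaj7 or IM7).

The pitches G-B-D form a major triad rooted on G.
G is not a diatonic chord root with this quality in Ab major, but it lies a perfect fifth above C (iii), so the chord functions as an applied dominant of iii.

V/iii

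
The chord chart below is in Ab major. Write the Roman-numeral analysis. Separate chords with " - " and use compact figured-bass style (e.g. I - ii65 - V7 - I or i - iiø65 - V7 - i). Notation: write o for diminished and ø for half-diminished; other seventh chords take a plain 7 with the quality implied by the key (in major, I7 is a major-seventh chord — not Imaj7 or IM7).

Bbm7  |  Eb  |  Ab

ii7 - V - I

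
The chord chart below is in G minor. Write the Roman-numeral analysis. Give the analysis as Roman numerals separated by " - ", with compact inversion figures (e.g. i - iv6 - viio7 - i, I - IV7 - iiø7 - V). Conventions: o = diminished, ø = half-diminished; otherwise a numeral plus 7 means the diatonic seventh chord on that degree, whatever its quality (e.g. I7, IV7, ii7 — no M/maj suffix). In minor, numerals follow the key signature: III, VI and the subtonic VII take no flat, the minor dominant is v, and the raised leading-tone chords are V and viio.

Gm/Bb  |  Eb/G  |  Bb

Gm/Bb: root G is the tonic; minor triad there is i6.
Eb/G has root Eb, degree 6 in G minor, so VI6.
Bb: root Bb is the mediant; major triad there is III.

i6 - VI6 - III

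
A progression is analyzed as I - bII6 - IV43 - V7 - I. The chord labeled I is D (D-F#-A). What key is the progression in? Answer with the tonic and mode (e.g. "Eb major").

The anchor chord is a major triad on D, labeled I.
If D is scale degree 1 and the mode makes that degree carry a major triad, the tonic is D and the mode is major.

D major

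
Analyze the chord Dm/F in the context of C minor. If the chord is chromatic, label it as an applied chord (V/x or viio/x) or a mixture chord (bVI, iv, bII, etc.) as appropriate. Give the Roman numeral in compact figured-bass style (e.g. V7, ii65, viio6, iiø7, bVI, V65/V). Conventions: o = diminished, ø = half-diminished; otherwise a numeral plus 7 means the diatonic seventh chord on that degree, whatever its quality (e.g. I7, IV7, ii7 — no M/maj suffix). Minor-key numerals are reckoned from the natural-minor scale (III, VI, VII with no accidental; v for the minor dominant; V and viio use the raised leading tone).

ii6

Stacked in thirds the chord is D-F-A: a minor triad on D.
D is the second degree of C minor. This is the minor supertonic, borrowed from the parallel major (the Dorian ii).
With F in the bass the chord is in first inversion, so the figured bass is 6.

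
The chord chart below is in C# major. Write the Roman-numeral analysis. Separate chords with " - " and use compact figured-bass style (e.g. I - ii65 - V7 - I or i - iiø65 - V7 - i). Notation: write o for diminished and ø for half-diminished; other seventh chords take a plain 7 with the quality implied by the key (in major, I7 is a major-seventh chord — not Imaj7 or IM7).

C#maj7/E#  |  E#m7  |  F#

C#maj7/E#: major seventh chord on C# = scale degree 1 → I65.
E#m7: root E# is the mediant; minor seventh chord there is iii7.
F#: major triad on F# = scale degree 4 → IV.

I65 - iii7 - IV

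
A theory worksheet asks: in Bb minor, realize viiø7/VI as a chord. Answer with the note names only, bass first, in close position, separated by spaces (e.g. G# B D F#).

The slash marks an applied leading-tone chord: viio of VI. In Bb minor, VI is Gb, so the leading tone to it is F, a half step below.
Building a half-diminished seventh chord on F gives F-Ab-Cb-Eb.

F Ab Cb Eb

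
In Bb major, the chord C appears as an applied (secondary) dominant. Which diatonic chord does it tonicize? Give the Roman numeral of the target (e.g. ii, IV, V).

The chord is a major triad on C.
A dominant resolves down a perfect fifth: C → F. In Bb major, F is scale degree 5, i.e. V.

V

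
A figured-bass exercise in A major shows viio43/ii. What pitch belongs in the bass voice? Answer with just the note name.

E

The applied chord viio43/ii is rooted on A#: A#-C#-E-G.
The figure 43 means second inversion — the fifth is in the bass.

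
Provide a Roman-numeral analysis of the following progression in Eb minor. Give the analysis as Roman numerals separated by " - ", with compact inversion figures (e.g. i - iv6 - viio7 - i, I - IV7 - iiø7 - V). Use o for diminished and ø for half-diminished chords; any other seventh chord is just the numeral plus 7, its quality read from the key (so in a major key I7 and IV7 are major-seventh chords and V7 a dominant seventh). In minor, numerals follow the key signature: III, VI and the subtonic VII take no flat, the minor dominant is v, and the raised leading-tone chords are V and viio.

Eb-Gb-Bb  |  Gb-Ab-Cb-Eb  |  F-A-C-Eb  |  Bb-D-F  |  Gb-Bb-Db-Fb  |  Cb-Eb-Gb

i - iv42 - V7/V - V - V7/VI - VI

Eb-Gb-Bb: minor triad on Eb = scale degree 1 → i.
Gb-Ab-Cb-Eb has root Ab, degree 4 in Eb minor, so iv42.
F-A-C-Eb is the secondary dominant of V (dominant seventh chord on F): V7/V.
Bb-D-F: root Bb is the dominant; major triad there is V.
Gb-Bb-Db-Fb: a dominant seventh chord on Gb, the applied dominant of VI → V7/VI.
Cb-Eb-Gb: root Cb is the submediant; major triad there is VI.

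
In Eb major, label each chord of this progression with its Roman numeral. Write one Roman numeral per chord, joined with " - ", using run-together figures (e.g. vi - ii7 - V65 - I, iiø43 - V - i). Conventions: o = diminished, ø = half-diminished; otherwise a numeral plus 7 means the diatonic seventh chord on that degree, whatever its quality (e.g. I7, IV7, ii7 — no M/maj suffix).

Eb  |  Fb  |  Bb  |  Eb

Eb: major triad on Eb = scale degree 1 → I.
Fb is non-diatonic — a major triad on the lowered supertonic (Fb): the Neapolitan chord, bII.
Bb: root Bb is the dominant; major triad there is V.
Eb: root Eb is the tonic; major triad there is I.

I - bII - V - I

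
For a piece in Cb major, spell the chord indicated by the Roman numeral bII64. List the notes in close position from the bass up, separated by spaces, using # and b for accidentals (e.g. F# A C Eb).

Abb Dbb Fb

Scale degree 2 in Cb major is Db; lowering it a half step gives Dbb. bII64 is the Neapolitan chord — a major triad on the lowered second degree.
So the chord is Dbb-Fb-Abb.
The figured bass 64 indicates second inversion, placing the fifth (Abb) in the bass: Abb-Dbb-Fb.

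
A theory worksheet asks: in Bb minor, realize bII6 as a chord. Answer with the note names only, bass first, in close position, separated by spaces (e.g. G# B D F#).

Scale degree 2 in Bb minor is C; lowering it a half step gives Cb. bII6 is the Neapolitan sixth — a major triad on the lowered second degree, here in its customary first inversion.
So the chord is Cb-Eb-Gb, a major triad.
The figured bass 6 indicates first inversion, placing the third (Eb) in the bass: Eb-Gb-Cb.

Eb Gb Cb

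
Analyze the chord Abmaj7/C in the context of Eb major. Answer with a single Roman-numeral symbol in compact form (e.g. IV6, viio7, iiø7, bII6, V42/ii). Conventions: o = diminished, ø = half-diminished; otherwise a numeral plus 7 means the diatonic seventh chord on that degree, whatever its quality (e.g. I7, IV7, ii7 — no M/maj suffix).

IV65

Stacked in thirds the chord is Ab-C-Eb-G: a major seventh chord on Ab.
In Eb major, Ab is the subdominant; the diatonic major seventh chord there is IV7.
With C in the bass the chord is in first inversion, so the figured bass is 65.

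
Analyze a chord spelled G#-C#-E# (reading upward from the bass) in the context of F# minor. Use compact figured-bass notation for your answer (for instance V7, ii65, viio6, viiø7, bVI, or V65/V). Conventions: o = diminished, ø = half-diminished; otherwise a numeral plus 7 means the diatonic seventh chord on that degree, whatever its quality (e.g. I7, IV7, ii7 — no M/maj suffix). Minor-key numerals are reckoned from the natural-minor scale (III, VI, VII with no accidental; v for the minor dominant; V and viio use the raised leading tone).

Stacked in thirds the chord is C#-E#-G#: a major triad on C#.
C# is scale degree 5 in F# minor, and a major triad on that degree is written V.
With G# in the bass the chord is in second inversion, so the figured bass is 64.

V64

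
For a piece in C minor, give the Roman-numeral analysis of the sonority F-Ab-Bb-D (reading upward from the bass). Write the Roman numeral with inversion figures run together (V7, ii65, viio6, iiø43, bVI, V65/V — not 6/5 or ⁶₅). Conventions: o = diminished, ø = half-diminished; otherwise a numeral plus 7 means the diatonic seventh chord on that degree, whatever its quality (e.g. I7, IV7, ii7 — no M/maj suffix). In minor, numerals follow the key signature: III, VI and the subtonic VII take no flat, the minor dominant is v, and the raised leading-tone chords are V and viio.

VII43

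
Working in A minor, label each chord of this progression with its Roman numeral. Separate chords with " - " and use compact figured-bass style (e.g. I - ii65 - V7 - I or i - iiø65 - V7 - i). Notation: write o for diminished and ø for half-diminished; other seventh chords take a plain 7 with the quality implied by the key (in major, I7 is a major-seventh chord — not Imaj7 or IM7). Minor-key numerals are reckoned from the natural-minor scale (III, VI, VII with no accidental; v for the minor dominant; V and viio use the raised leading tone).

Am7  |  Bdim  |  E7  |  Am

i7 - iio - V7 - i

Am7 has root A, degree 1 in A minor, so i7.
Bdim: root B is the supertonic; diminished triad there is iio.
E7 has root E, degree 5 in A minor, so V7.
Am: minor triad on A = scale degree 1 → i.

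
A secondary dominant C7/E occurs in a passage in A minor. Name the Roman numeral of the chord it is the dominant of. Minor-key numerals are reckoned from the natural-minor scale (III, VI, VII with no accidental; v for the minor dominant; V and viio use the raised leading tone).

The chord is a dominant seventh chord on C.
A dominant resolves down a perfect fifth: C → F. In A minor, F is scale degree 6, i.e. VI.

VI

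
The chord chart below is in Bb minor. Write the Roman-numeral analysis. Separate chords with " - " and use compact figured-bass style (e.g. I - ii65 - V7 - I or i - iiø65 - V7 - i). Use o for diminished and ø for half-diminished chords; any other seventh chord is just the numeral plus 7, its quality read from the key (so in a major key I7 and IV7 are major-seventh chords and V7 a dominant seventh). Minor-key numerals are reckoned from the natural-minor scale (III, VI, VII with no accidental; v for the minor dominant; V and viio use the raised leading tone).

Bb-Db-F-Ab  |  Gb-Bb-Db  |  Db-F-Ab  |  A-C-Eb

i7 - VI - III - viio

Bb-Db-F-Ab: root Bb is the tonic; minor seventh chord there is i7.
Gb-Bb-Db: major triad on Gb = scale degree 6 → VI.
Db-F-Ab: major triad on Db = scale degree 3 → III.
A-C-Eb: root A is the leading tone; diminished triad there is viio.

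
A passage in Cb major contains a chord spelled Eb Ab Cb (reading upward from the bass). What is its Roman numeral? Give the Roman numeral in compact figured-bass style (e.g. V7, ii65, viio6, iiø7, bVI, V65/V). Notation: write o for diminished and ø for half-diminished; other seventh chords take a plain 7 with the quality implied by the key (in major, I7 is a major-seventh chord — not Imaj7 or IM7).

vi64

The pitches Ab-Cb-Eb form a minor triad rooted on Ab.
Ab is scale degree 6 in Cb major, and a minor triad on that degree is written vi.
With Eb in the bass the chord is in second inversion, so the figured bass is 64.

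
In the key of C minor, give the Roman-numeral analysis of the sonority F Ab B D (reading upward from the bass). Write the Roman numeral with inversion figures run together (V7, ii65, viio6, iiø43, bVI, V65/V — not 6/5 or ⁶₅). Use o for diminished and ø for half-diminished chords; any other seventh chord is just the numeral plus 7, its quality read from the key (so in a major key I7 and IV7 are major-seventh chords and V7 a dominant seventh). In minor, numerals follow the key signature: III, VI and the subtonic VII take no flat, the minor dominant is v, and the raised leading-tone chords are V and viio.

The pitches B-D-F-Ab form a fully diminished seventh chord rooted on B.
In C minor, B is the leading tone; the diatonic fully diminished seventh chord there is viio7.
With F in the bass the chord is in second inversion, so the figured bass is 43.

viio43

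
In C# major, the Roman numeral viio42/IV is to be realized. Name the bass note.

D

The applied chord viio42/IV is rooted on E#: E#-G#-B-D.
The figure 42 means third inversion — the seventh is in the bass.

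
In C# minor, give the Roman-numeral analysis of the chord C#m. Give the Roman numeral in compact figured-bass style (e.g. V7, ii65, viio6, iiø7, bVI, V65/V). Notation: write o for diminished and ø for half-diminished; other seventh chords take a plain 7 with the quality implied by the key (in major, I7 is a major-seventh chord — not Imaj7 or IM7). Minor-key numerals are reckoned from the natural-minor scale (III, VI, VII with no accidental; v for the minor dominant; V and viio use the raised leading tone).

Stacked in thirds the chord is C#-E-G#: a minor triad on C#.
In C# minor, C# is the tonic; the diatonic minor triad there is i.

i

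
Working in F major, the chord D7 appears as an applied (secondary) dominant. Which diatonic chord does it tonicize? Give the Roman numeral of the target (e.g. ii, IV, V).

ii

The chord is a dominant seventh chord on D.
A dominant resolves down a perfect fifth: D → G. In F major, G is scale degree 2, i.e. ii.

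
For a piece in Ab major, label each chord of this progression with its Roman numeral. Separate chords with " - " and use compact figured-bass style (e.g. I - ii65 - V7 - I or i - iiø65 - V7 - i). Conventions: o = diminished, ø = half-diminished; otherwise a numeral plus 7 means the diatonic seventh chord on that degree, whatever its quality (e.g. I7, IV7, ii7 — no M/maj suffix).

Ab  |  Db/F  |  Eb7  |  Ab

I - IV6 - V7 - I

Ab has root Ab, degree 1 in Ab major, so I.
Db/F: major triad on Db = scale degree 4 → IV6.
Eb7: dominant seventh chord on Eb = scale degree 5 → V7.
Ab has root Ab, degree 1 in Ab major, so I.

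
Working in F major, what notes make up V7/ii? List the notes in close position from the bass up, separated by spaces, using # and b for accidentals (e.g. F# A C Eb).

D F# A C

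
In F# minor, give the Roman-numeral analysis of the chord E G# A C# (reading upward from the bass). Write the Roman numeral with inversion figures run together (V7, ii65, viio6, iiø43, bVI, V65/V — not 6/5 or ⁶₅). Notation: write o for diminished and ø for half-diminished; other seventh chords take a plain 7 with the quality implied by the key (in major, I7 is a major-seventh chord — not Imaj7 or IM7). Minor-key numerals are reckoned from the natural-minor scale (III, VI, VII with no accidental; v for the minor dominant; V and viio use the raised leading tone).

III43

Stacked in thirds the chord is A-C#-E-G#: a major seventh chord on A.
A is scale degree 3 in F# minor, and a major seventh chord on that degree is written III7.
With E in the bass the chord is in second inversion, so the figured bass is 43.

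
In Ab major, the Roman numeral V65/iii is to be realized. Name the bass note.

B

The applied chord V65/iii is rooted on G: G-B-D-F.
The figure 65 means first inversion — the third is in the bass.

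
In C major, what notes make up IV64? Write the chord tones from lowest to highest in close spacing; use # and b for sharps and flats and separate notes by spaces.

C F A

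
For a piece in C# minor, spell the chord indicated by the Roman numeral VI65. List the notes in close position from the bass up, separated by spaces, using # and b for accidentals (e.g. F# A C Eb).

C# E G# A

In C# minor, scale degree 6 is A, and the diatonic chord built there is a major seventh chord.
That chord is spelled A-C#-E-G#.
With the 65 figure the chord is in first inversion; from the bass C# upward in close position it reads C#-E-G#-A.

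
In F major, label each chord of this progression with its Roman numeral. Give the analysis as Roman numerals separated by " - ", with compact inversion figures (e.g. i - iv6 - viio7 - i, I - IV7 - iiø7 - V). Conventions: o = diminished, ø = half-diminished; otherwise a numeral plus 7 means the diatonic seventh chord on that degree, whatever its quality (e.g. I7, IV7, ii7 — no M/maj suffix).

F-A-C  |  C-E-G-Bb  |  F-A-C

F-A-C has root F, degree 1 in F major, so I.
C-E-G-Bb has root C, degree 5 in F major, so V7.
F-A-C: major triad on F = scale degree 1 → I.

I - V7 - I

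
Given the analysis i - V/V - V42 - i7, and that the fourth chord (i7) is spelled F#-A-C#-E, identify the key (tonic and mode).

F# minor

The chord F#m7 is a minor seventh chord rooted on F#; its label is i7.
If F# is scale degree 1 and the mode makes that degree carry a minor seventh chord, the tonic is F# and the mode is minor.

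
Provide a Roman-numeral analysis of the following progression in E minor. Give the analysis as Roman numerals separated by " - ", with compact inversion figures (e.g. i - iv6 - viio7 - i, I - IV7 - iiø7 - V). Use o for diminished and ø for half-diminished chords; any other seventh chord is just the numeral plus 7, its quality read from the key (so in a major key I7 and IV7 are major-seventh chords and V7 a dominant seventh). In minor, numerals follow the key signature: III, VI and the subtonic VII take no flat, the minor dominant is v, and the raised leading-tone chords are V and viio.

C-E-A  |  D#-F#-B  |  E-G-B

iv6 - V6 - i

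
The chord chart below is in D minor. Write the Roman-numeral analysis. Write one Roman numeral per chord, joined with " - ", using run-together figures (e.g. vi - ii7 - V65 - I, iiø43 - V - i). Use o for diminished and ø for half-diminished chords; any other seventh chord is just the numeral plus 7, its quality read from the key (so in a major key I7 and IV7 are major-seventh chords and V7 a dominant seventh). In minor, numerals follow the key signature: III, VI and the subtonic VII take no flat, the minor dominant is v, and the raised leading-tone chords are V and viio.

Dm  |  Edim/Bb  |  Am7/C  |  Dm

i - iio64 - v65 - i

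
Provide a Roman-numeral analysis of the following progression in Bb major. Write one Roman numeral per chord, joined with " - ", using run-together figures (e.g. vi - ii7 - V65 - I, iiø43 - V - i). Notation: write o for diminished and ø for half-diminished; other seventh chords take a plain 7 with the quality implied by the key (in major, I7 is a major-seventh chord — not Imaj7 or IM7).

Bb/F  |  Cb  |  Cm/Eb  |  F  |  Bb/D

I64 - bII - ii6 - V - I6

Bb/F has root Bb, degree 1 in Bb major, so I64.
Cb: major triad on Cb — chromatic; Cb is the lowered second degree, so this is the Neapolitan chord, bII.
Cm/Eb: minor triad on C = scale degree 2 → ii6.
F: major triad on F = scale degree 5 → V.
Bb/D: major triad on Bb = scale degree 1 → I6.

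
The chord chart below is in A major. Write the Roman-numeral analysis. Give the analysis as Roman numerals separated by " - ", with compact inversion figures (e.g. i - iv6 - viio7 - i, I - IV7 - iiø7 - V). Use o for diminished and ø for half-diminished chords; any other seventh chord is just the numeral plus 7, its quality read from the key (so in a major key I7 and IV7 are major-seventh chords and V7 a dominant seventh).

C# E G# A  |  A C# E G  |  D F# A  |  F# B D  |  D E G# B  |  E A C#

C#-E-G#-A has root A, degree 1 in A major, so I65.
A-C#-E-G is the secondary dominant of IV (dominant seventh chord on A): V7/IV.
D-F#-A has root D, degree 4 in A major, so IV.
F#-B-D has root B, degree 2 in A major, so ii64.
D-E-G#-B: dominant seventh chord on E = scale degree 5 → V42.
E-A-C#: major triad on A = scale degree 1 → I64.

I65 - V7/IV - IV - ii64 - V42 - I64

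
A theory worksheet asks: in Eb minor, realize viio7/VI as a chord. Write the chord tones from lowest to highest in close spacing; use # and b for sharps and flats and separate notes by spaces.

viio7/VI is a secondary leading-tone chord. The target VI is Cb in Eb minor; the applied chord is rooted a semitone below, on Bb.
Building a fully diminished seventh chord on Bb gives Bb-Db-Fb-Abb.

Bb Db Fb Abb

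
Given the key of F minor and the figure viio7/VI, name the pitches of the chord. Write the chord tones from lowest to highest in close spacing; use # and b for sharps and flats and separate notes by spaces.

C Eb Gb Bbb

The slash marks an applied leading-tone chord: viio of VI. In F minor, VI is Db, so the leading tone to it is C, a half step below.
Building a fully diminished seventh chord on C gives C-Eb-Gb-Bbb.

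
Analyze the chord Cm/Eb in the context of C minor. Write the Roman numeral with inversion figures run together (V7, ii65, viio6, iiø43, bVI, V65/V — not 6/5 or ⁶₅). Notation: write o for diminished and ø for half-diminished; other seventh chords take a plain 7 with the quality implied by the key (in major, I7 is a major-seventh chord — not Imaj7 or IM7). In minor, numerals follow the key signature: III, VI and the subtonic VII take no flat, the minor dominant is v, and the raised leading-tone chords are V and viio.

i6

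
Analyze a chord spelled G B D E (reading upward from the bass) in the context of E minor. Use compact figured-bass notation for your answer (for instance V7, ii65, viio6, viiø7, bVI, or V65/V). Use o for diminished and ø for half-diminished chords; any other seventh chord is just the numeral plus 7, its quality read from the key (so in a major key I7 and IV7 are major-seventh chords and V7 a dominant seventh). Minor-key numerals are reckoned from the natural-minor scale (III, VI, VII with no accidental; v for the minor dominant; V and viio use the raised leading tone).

i65

The pitches E-G-B-D form a minor seventh chord rooted on E.
E is scale degree 1 in E minor, and a minor seventh chord on that degree is written i7.
With G in the bass the chord is in first inversion, so the figured bass is 65.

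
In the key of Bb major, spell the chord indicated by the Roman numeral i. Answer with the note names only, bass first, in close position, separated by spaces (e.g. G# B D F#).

Scale degree 1 in Bb major is Bb; here the chord built on it is altered to a minor triad. i is the minor tonic, borrowed from the parallel minor.
So the chord is Bb-Db-F, a minor triad.

Bb Db F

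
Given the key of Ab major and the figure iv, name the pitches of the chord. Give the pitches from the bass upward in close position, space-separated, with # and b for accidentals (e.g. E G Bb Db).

Db Fb Ab

iv is the minor subdominant, borrowed from the parallel minor. In Ab major that root is Db.
So the chord is Db-Fb-Ab.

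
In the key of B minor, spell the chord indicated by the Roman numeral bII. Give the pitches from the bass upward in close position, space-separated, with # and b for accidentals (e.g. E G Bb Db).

Scale degree 2 in B minor is C#; lowering it a half step gives C. bII is the Neapolitan chord — a major triad on the lowered second degree.
So the chord is C-E-G.

C E G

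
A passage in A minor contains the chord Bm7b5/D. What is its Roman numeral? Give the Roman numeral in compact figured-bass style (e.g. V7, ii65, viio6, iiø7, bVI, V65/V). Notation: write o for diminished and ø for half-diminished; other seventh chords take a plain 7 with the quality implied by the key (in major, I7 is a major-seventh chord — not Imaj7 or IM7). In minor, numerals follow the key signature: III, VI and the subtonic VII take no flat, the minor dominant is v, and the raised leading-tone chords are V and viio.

iiø65

The pitches B-D-F-A form a half-diminished seventh chord rooted on B.
In A minor, B is the supertonic; the diatonic half-diminished seventh chord there is iiø7.
With D in the bass the chord is in first inversion, so the figured bass is 65.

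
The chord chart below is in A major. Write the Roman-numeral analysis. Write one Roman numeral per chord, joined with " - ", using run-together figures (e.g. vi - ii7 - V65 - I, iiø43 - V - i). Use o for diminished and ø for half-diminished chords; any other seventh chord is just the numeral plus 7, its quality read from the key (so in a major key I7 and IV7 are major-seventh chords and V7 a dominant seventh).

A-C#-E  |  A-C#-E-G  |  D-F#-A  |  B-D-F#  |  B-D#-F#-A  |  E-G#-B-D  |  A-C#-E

I - V7/IV - IV - ii - V7/V - V7 - I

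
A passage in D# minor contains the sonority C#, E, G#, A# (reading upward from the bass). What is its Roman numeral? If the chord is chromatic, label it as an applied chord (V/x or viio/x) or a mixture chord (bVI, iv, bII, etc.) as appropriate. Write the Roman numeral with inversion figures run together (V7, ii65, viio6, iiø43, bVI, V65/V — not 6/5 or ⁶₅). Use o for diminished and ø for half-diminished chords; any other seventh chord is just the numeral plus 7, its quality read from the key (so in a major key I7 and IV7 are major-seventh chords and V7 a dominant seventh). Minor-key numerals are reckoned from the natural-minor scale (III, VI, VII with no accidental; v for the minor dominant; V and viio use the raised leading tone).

The pitches A#-C#-E-G# form a half-diminished seventh chord rooted on A#.
A# sits a half step below B (VI in D# minor); a diminished chord there is the applied leading-tone chord of VI.
With C# in the bass the chord is in first inversion, so the figured bass is 65.

viiø65/VI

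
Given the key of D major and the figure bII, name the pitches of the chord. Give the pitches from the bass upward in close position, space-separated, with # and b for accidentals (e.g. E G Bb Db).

Eb G Bb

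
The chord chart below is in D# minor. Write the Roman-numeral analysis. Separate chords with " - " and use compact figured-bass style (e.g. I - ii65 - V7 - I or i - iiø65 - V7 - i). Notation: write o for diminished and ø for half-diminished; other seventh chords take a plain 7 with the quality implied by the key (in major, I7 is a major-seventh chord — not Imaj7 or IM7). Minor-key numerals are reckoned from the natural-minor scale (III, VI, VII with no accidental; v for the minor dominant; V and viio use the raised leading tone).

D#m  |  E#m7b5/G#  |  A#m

D#m: minor triad on D# = scale degree 1 → i.
E#m7b5/G#: half-diminished seventh chord on E# = scale degree 2 → iiø65.
A#m: root A# is the dominant; minor triad there is v.

i - iiø65 - v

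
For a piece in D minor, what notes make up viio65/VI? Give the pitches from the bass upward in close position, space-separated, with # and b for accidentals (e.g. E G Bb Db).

viio65/VI is a secondary leading-tone chord. The target VI is Bb in D minor; the applied chord is rooted a semitone below, on A.
Building a fully diminished seventh chord on A gives A-C-Eb-Gb.
With the 65 figure the chord is in first inversion; from the bass C upward in close position it reads C-Eb-Gb-A.

C Eb Gb A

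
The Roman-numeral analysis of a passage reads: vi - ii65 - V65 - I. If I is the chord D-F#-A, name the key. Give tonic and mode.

D major

The chord D is a major triad rooted on D; its label is I.
If D is scale degree 1 and the mode makes that degree carry a major triad, the tonic is D and the mode is major.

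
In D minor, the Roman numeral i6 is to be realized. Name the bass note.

i in D minor has root D; the chord is D-F-A.
The figure 6 means first inversion — the third is in the bass.

F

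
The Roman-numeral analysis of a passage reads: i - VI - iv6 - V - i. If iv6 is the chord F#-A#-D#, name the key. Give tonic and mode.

A# minor

iv6 is given as F#-A#-D# — a minor triad with root D#.
iv6 on D# implies D# is the subdominant; that puts the tonic at A#, and the lowercase numeral fits minor mode.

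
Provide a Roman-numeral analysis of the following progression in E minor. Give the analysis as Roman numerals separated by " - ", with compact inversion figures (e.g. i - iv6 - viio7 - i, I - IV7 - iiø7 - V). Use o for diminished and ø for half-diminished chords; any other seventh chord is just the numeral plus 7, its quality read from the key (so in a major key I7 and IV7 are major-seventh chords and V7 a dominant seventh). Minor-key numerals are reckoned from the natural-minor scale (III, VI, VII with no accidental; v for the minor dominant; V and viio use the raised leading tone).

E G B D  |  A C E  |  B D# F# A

E-G-B-D has root E, degree 1 in E minor, so i7.
A-C-E: minor triad on A = scale degree 4 → iv.
B-D#-F#-A has root B, degree 5 in E minor, so V7.

i7 - iv - V7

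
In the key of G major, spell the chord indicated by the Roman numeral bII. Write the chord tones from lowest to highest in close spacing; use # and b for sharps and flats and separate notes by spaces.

bII is the Neapolitan chord — a major triad on the lowered second degree. In G major that root is Ab.
So the chord is Ab-C-Eb.

Ab C Eb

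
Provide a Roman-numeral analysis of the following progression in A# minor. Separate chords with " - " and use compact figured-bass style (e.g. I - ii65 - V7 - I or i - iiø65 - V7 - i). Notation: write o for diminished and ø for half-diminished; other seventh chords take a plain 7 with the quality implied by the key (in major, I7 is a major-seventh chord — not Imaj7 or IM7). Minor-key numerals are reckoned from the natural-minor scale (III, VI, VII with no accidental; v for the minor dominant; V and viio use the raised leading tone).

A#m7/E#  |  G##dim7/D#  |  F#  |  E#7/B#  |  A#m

i43 - viio43 - VI - V43 - i

A#m7/E#: minor seventh chord on A# = scale degree 1 → i43.
G##dim7/D#: fully diminished seventh chord on G## = scale degree 7 → viio43.
F# has root F#, degree 6 in A# minor, so VI.
E#7/B# has root E#, degree 5 in A# minor, so V43.
A#m: minor triad on A# = scale degree 1 → i.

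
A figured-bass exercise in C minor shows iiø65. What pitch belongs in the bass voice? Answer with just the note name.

F

iiø in C minor has root D; the chord is D-F-Ab-C.
The figure 65 means first inversion — the third is in the bass.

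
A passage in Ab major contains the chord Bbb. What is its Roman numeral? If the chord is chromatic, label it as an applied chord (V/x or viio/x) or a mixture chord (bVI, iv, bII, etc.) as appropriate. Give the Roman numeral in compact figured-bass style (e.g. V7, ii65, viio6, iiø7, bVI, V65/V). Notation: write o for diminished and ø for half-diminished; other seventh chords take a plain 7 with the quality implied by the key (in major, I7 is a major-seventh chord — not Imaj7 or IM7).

bII

The pitches Bbb-Db-Fb form a major triad rooted on Bbb.
Bbb is the lowered second degree of Ab major (diatonic 2 would be Bb). This is the Neapolitan chord — a major triad on the lowered second degree.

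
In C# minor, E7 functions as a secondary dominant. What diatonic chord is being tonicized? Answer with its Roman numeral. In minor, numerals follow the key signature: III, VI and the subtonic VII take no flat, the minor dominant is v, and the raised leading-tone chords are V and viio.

VI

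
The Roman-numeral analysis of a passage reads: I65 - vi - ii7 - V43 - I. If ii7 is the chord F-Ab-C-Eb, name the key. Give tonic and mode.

Eb major

The chord Fm7 is a minor seventh chord rooted on F; its label is ii7.
Counting down one scale step from F places the tonic on Eb; a minor seventh chord on degree 2 is diatonic only in major.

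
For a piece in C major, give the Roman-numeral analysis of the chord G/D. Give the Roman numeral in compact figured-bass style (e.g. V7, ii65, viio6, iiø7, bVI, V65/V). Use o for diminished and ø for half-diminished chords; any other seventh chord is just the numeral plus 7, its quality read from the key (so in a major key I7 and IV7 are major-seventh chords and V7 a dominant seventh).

The pitches G-B-D form a major triad rooted on G.
G is scale degree 5 in C major, and a major triad on that degree is written V.
With D in the bass the chord is in second inversion, so the figured bass is 64.

V64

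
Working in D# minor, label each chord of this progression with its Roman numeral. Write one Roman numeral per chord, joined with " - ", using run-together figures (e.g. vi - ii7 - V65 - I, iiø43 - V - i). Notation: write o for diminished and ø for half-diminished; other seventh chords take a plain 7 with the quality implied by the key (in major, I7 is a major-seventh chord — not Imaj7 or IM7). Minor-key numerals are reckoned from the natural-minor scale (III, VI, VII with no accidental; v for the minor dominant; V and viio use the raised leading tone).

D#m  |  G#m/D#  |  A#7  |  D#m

D#m has root D#, degree 1 in D# minor, so i.
G#m/D#: root G# is the subdominant; minor triad there is iv64.
A#7 has root A#, degree 5 in D# minor, so V7.
D#m: minor triad on D# = scale degree 1 → i.

i - iv64 - V7 - i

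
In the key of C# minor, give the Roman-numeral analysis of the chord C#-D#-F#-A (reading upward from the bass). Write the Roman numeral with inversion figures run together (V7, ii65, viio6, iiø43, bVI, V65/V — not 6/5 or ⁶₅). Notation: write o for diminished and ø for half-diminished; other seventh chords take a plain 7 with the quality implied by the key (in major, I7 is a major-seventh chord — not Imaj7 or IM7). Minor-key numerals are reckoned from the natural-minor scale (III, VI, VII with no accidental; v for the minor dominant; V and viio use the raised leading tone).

iiø42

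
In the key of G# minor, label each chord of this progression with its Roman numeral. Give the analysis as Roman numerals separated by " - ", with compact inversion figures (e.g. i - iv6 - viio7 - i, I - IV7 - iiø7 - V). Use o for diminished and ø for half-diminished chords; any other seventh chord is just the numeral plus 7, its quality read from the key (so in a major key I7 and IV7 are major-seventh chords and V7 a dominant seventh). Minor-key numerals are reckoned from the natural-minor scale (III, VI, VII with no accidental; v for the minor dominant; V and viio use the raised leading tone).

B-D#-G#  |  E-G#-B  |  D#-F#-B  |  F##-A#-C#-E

i6 - VI - III6 - viio7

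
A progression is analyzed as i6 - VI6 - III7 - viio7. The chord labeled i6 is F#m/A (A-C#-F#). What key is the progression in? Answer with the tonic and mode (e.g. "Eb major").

F# minor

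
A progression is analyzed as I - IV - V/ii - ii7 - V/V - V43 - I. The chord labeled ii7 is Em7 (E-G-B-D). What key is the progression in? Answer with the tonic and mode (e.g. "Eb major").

D major

The anchor chord is a minor seventh chord on E, labeled ii7.
Counting down one scale step from E places the tonic on D; a minor seventh chord on degree 2 is diatonic only in major.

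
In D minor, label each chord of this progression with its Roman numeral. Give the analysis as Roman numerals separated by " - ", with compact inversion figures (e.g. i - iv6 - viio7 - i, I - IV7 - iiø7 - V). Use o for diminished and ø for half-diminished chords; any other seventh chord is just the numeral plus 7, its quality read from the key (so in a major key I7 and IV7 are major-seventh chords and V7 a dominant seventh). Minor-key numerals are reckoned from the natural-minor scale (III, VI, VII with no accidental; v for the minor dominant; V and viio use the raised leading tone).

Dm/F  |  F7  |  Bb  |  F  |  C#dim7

Dm/F: root D is the tonic; minor triad there is i6.
F7: a dominant seventh chord on F, the applied dominant of VI → V7/VI.
Bb has root Bb, degree 6 in D minor, so VI.
F: root F is the mediant; major triad there is III.
C#dim7 has root C#, degree 7 in D minor, so viio7.

i6 - V7/VI - VI - III - viio7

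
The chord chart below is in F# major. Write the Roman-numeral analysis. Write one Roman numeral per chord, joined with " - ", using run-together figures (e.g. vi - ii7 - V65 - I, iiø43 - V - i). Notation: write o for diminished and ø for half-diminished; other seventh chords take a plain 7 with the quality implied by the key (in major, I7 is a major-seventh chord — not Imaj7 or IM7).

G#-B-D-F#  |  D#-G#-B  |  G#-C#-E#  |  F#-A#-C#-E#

G#-B-D-F# is non-diatonic — iiø7, a mixture chord from F# minor.
D#-G#-B: root G# is the supertonic; minor triad there is ii64.
G#-C#-E#: root C# is the dominant; major triad there is V64.
F#-A#-C#-E#: root F# is the tonic; major seventh chord there is I7.

iiø7 - ii64 - V64 - I7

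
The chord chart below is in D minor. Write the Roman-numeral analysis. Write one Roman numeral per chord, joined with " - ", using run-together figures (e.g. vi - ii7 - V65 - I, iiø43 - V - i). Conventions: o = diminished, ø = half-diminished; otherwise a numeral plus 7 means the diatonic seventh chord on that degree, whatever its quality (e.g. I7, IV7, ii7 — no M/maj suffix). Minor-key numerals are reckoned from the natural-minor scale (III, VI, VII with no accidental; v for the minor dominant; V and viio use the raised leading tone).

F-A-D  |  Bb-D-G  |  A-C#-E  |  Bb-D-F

F-A-D: minor triad on D = scale degree 1 → i6.
Bb-D-G: root G is the subdominant; minor triad there is iv6.
A-C#-E: root A is the dominant; major triad there is V.
Bb-D-F has root Bb, degree 6 in D minor, so VI.

i6 - iv6 - V - VI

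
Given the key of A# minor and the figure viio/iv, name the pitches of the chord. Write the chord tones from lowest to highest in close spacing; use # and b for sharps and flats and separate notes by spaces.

The slash marks an applied leading-tone chord: viio of iv. In A# minor, iv is D#, so the leading tone to it is C##, a half step below.
Building a diminished triad on C## gives C##-E#-G#.

C## E# G#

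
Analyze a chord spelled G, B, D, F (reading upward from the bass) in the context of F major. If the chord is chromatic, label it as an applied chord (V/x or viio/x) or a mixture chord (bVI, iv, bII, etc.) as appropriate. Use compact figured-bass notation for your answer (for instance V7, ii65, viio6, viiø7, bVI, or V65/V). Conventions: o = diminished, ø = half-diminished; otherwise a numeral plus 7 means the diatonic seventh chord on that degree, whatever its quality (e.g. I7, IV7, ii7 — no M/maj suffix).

V7/V

The pitches G-B-D-F form a dominant seventh chord rooted on G.
G is not a diatonic chord root with this quality in F major, but it lies a perfect fifth above C (V), so the chord functions as an applied dominant of V.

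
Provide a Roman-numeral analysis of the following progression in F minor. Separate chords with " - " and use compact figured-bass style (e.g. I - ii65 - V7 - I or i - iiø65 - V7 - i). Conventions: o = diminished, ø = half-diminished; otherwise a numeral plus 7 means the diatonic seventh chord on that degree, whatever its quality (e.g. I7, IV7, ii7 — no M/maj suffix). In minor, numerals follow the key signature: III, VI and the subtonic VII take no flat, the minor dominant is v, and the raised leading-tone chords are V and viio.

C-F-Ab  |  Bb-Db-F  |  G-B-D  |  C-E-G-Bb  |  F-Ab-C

i64 - iv - V/V - V7 - i

C-F-Ab: root F is the tonic; minor triad there is i64.
Bb-Db-F has root Bb, degree 4 in F minor, so iv.
G-B-D: a major triad on G, the applied dominant of V → V/V.
C-E-G-Bb: dominant seventh chord on C = scale degree 5 → V7.
F-Ab-C: minor triad on F = scale degree 1 → i.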